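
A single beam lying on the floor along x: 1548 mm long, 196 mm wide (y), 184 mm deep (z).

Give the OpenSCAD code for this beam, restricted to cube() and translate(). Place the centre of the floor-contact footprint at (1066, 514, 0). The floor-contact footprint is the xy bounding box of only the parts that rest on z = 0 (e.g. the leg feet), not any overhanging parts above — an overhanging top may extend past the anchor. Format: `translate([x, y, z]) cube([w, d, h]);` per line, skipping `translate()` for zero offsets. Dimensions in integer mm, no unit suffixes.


translate([292, 416, 0]) cube([1548, 196, 184]);


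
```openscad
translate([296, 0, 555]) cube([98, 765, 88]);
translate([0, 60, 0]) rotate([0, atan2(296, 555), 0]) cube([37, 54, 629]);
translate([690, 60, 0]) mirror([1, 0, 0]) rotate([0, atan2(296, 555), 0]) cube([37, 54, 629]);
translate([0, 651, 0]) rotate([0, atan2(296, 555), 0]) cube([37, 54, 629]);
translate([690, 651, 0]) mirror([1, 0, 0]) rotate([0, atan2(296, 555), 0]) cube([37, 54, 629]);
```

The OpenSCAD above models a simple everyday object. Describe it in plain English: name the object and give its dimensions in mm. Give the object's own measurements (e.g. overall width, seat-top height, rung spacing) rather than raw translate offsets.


A sawhorse. A 98×765×88 mm beam (x, y, z) sits on two A-frame leg pairs. Each pair is two raked legs of 37×54 mm section (54 mm along y) splaying symmetrically in x. Each leg rises 555 mm vertically over 296 mm of horizontal reach and is 629 mm long along its own axis. Every leg's outer bottom edge rests on the floor and its outer top edge meets a bottom edge of the beam — the left legs (tilting toward +x) meet the beam's −x bottom edge, the right legs (their mirror images, tilting toward −x) meet its +x bottom edge — so the leg tops tuck under the beam, the beam's underside is 555 mm above the floor, and the feet are 690 mm apart outside-to-outside with the beam centred between them. The two leg pairs are set in 60 mm from either end of the beam.


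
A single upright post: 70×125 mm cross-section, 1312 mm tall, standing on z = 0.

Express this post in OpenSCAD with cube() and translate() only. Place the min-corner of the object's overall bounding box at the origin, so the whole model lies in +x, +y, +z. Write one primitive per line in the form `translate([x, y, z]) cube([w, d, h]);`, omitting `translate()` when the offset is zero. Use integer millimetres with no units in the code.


cube([70, 125, 1312]);


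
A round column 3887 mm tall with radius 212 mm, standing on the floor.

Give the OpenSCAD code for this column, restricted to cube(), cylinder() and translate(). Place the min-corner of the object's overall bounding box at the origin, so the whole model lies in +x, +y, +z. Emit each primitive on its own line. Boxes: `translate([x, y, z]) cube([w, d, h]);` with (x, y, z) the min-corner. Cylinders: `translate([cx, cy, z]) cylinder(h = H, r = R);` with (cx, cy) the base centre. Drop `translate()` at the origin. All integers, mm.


translate([212, 212, 0]) cylinder(h = 3887, r = 212);


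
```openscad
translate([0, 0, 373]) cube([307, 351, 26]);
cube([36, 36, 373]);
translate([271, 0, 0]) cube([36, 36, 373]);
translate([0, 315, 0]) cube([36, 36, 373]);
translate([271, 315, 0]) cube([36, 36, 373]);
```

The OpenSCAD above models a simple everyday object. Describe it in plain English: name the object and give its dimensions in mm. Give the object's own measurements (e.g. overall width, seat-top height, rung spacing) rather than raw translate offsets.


A simple wooden stool: a rectangular seat 307 mm (x) by 351 mm (y), 26 mm thick, top face at z = 399 mm, on four square legs, each 36×36 mm in cross-section. The legs rest on z = 0, each flush with a corner of the seat.


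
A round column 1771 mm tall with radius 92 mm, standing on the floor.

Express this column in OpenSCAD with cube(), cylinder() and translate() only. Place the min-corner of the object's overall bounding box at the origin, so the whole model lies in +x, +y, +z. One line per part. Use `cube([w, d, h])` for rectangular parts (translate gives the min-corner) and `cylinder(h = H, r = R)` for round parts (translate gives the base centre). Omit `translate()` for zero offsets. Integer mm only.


translate([92, 92, 0]) cylinder(h = 1771, r = 92);


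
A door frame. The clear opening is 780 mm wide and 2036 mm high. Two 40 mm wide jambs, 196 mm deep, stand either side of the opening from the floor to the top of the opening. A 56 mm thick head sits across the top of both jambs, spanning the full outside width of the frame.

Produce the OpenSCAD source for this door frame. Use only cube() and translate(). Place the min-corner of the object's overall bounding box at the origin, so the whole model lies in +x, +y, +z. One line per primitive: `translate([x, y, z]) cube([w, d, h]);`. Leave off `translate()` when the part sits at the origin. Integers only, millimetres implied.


cube([40, 196, 2036]);
translate([820, 0, 0]) cube([40, 196, 2036]);
translate([0, 0, 2036]) cube([860, 196, 56]);


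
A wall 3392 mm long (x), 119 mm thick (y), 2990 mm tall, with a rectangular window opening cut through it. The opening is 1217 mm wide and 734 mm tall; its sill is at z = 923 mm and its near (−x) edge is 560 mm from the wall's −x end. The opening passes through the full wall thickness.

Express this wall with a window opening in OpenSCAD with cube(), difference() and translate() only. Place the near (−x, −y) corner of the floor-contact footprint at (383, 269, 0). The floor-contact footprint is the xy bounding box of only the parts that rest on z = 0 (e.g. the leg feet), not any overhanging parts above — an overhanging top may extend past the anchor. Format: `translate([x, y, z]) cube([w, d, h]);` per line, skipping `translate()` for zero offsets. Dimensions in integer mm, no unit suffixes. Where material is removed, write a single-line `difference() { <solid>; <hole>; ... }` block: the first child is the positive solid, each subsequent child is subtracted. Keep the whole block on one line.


difference() { translate([383, 269, 0]) cube([3392, 119, 2990]); translate([943, 269, 923]) cube([1217, 119, 734]); }


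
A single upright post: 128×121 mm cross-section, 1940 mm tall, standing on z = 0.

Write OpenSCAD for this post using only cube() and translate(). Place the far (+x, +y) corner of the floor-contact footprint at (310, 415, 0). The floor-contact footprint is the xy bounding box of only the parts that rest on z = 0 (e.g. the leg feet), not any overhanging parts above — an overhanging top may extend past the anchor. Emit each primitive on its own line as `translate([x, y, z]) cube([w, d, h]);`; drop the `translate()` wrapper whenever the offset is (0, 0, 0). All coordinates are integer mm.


translate([182, 294, 0]) cube([128, 121, 1940]);


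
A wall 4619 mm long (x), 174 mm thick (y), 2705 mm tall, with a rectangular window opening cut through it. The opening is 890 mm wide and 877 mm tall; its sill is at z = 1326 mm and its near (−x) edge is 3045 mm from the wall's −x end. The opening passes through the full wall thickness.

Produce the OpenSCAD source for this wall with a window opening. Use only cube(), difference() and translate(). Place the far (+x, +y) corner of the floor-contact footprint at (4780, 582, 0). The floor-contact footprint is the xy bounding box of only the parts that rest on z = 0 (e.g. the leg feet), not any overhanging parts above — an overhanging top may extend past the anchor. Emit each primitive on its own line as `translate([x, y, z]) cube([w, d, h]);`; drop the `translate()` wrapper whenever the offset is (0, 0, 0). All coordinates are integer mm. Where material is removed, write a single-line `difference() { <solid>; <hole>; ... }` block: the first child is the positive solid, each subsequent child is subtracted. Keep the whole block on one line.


difference() { translate([161, 408, 0]) cube([4619, 174, 2705]); translate([3206, 408, 1326]) cube([890, 174, 877]); }


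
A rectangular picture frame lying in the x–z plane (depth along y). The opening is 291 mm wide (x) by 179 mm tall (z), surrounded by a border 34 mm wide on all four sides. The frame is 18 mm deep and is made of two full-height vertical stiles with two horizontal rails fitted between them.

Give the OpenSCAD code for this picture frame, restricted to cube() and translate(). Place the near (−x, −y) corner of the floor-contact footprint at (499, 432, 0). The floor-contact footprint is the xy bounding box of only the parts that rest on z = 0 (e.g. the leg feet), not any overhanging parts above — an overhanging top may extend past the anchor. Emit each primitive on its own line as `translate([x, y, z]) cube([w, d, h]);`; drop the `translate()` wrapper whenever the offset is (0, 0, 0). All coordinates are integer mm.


translate([499, 432, 0]) cube([34, 18, 247]);
translate([824, 432, 0]) cube([34, 18, 247]);
translate([533, 432, 0]) cube([291, 18, 34]);
translate([533, 432, 213]) cube([291, 18, 34]);


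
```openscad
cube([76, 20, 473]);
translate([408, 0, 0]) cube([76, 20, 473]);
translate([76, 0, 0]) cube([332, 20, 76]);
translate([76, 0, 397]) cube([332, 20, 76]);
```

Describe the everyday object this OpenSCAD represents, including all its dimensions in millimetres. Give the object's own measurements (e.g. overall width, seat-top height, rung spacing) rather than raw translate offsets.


A rectangular picture frame lying in the x–z plane (depth along y). The opening is 332 mm wide (x) by 321 mm tall (z), surrounded by a border 76 mm wide on all four sides. The frame is 20 mm deep and is made of two full-height vertical stiles with two horizontal rails fitted between them.


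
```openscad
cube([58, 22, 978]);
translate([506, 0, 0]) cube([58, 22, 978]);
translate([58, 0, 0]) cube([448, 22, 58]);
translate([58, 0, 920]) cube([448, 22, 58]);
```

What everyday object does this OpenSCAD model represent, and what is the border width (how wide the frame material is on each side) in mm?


A picture frame. The border width is 58 mm.

Four thin pieces enclosing a rectangular opening — a picture frame. The two full-height stiles are 978 mm tall; the top rail sits at z = 920 and is 58 mm tall, so the border above the opening is 978 − 920 = 58 mm, matching the stile x-width.


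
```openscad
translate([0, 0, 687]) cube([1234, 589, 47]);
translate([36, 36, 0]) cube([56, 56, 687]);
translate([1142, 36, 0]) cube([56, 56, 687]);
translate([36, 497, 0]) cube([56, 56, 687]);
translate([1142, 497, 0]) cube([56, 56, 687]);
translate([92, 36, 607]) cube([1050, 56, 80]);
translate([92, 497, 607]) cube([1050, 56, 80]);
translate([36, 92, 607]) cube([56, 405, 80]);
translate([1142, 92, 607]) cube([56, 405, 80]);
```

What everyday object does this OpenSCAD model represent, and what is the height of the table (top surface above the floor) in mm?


A table. The table height is 734 mm.

A 1234×589×47 slab sits at z = 687 on four 56 mm square posts — a table. The top surface is at 687 + 47 = 734 mm.


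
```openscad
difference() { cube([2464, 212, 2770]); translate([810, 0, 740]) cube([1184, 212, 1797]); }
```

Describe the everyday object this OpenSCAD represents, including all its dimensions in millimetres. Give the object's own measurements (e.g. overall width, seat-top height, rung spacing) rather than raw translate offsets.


A wall 2464 mm long (x), 212 mm thick (y), 2770 mm tall, with a rectangular window opening cut through it. The opening is 1184 mm wide and 1797 mm tall; its sill is at z = 740 mm and its near (−x) edge is 810 mm from the wall's −x end. The opening passes through the full wall thickness.


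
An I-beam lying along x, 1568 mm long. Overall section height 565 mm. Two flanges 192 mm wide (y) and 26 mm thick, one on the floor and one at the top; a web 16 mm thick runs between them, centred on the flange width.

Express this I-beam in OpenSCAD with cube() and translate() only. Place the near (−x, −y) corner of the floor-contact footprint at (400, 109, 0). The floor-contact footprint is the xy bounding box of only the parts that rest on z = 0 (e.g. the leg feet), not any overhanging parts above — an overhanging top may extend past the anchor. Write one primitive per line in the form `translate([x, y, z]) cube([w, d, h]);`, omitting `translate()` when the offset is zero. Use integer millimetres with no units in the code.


translate([400, 109, 0]) cube([1568, 192, 26]);
translate([400, 197, 26]) cube([1568, 16, 513]);
translate([400, 109, 539]) cube([1568, 192, 26]);


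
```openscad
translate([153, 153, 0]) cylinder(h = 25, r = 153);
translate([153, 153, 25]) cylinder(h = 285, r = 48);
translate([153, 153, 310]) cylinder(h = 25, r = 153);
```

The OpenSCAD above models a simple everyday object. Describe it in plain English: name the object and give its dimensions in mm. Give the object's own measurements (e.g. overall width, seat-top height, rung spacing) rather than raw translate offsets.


A spool: two coaxial disc flanges of radius 153 mm and thickness 25 mm, joined by a core cylinder of radius 48 mm and height 285 mm. The lower flange rests on z = 0 and the three cylinders share a vertical axis.


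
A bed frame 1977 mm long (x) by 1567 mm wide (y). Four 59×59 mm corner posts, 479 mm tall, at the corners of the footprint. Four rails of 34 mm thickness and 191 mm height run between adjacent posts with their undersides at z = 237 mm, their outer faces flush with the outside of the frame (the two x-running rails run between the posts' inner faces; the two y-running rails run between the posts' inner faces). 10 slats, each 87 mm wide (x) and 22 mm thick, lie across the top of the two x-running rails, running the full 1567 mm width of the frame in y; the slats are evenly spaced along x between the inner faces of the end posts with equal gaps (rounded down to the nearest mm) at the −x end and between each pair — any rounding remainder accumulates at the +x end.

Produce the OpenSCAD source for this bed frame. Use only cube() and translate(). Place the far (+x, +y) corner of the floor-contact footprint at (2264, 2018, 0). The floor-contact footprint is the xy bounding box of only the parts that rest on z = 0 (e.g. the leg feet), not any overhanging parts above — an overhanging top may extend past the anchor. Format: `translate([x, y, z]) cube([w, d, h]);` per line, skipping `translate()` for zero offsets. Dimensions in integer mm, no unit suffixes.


// slat z = rail_z + rail_h = 237 + 191 = 428
// slat gap = ⌊(1859 − 10·87) / 11⌋ = 89
translate([287, 451, 0]) cube([59, 59, 479]);
translate([287, 1959, 0]) cube([59, 59, 479]);
translate([2205, 451, 0]) cube([59, 59, 479]);
translate([2205, 1959, 0]) cube([59, 59, 479]);
translate([346, 451, 237]) cube([1859, 34, 191]);
translate([346, 1984, 237]) cube([1859, 34, 191]);
translate([287, 510, 237]) cube([34, 1449, 191]);
translate([2230, 510, 237]) cube([34, 1449, 191]);
translate([435, 451, 428]) cube([87, 1567, 22]);
translate([611, 451, 428]) cube([87, 1567, 22]);
translate([787, 451, 428]) cube([87, 1567, 22]);
translate([963, 451, 428]) cube([87, 1567, 22]);
translate([1139, 451, 428]) cube([87, 1567, 22]);
translate([1315, 451, 428]) cube([87, 1567, 22]);
translate([1491, 451, 428]) cube([87, 1567, 22]);
translate([1667, 451, 428]) cube([87, 1567, 22]);
translate([1843, 451, 428]) cube([87, 1567, 22]);
translate([2019, 451, 428]) cube([87, 1567, 22]);


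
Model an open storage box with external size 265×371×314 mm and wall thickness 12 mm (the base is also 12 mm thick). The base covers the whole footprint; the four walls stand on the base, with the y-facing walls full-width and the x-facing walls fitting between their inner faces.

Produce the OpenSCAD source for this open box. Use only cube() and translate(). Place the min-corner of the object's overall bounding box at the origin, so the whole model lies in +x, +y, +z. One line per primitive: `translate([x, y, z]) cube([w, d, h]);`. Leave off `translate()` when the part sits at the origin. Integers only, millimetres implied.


cube([265, 371, 12]);
translate([0, 0, 12]) cube([265, 12, 302]);
translate([0, 359, 12]) cube([265, 12, 302]);
translate([0, 12, 12]) cube([12, 347, 302]);
translate([253, 12, 12]) cube([12, 347, 302]);


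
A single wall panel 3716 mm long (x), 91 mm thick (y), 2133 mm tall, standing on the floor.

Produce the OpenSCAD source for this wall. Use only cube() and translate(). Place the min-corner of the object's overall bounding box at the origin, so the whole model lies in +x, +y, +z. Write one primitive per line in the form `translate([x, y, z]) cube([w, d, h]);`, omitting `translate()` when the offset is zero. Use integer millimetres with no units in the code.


cube([3716, 91, 2133]);


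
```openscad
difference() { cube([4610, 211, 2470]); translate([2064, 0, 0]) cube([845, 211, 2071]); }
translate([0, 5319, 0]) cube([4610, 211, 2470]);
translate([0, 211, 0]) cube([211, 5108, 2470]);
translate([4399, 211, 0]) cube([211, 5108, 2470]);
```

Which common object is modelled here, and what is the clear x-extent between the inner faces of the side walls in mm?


A single room. The interior width is 4188 mm.

Four walls enclosing a rectangle with a door in the front wall — a room. Outside width 4610 minus two 211 mm walls gives 4188 mm.


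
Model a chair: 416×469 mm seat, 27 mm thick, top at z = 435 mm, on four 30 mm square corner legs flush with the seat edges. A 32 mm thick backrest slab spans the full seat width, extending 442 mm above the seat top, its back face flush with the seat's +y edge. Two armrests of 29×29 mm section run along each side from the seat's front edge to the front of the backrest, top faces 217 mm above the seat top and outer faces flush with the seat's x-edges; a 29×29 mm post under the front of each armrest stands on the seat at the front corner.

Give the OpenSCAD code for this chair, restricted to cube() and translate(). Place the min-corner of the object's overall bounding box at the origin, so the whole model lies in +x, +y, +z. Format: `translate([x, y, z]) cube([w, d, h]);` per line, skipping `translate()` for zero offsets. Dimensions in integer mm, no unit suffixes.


// leg_h = 435 - 27 = 408
// arm post h = 217 - 29 = 188
translate([0, 0, 408]) cube([416, 469, 27]);
cube([30, 30, 408]);
translate([386, 0, 0]) cube([30, 30, 408]);
translate([0, 439, 0]) cube([30, 30, 408]);
translate([386, 439, 0]) cube([30, 30, 408]);
translate([0, 437, 435]) cube([416, 32, 442]);
translate([0, 0, 623]) cube([29, 437, 29]);
translate([387, 0, 623]) cube([29, 437, 29]);
translate([0, 0, 435]) cube([29, 29, 188]);
translate([387, 0, 435]) cube([29, 29, 188]);


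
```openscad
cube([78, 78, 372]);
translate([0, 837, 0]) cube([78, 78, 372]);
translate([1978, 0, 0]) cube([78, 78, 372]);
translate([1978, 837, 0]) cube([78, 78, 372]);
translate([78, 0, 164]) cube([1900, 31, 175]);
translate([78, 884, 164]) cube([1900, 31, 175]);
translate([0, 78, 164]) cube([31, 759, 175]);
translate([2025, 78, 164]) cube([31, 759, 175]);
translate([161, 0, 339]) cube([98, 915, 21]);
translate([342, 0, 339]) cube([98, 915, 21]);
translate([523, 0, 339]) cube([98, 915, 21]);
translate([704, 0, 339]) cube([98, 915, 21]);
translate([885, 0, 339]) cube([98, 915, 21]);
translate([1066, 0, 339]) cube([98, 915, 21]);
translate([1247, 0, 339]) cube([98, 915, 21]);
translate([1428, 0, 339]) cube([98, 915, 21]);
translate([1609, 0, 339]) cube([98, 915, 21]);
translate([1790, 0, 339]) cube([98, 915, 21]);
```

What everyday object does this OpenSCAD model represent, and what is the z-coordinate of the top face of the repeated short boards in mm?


A bed frame. The slat-top height is 360 mm.

Four posts, four rails, and a row of slats — a bed frame. Slats sit on the rails at z = 164 + 175 = 339; with slat thickness 21, the top is 360 mm.


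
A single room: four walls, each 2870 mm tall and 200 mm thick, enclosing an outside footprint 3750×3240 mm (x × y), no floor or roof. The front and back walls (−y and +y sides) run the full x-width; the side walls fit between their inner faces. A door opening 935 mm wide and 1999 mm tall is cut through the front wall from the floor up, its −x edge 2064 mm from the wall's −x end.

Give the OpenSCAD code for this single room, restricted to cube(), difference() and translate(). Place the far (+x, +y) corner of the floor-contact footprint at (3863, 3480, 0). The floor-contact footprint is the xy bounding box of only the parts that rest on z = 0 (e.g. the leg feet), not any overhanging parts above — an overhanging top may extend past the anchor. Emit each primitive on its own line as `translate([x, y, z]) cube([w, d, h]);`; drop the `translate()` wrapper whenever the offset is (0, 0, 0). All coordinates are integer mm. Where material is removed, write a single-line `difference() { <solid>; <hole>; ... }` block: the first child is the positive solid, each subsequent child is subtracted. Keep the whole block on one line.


difference() { translate([113, 240, 0]) cube([3750, 200, 2870]); translate([2177, 240, 0]) cube([935, 200, 1999]); }
translate([113, 3280, 0]) cube([3750, 200, 2870]);
translate([113, 440, 0]) cube([200, 2840, 2870]);
translate([3663, 440, 0]) cube([200, 2840, 2870]);


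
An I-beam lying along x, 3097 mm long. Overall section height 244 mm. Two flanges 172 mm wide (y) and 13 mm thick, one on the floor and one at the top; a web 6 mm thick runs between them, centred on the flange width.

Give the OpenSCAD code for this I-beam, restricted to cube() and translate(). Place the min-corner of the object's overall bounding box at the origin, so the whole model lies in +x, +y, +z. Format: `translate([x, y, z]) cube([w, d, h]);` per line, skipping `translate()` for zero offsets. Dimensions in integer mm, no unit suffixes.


cube([3097, 172, 13]);
translate([0, 83, 13]) cube([3097, 6, 218]);
translate([0, 0, 231]) cube([3097, 172, 13]);


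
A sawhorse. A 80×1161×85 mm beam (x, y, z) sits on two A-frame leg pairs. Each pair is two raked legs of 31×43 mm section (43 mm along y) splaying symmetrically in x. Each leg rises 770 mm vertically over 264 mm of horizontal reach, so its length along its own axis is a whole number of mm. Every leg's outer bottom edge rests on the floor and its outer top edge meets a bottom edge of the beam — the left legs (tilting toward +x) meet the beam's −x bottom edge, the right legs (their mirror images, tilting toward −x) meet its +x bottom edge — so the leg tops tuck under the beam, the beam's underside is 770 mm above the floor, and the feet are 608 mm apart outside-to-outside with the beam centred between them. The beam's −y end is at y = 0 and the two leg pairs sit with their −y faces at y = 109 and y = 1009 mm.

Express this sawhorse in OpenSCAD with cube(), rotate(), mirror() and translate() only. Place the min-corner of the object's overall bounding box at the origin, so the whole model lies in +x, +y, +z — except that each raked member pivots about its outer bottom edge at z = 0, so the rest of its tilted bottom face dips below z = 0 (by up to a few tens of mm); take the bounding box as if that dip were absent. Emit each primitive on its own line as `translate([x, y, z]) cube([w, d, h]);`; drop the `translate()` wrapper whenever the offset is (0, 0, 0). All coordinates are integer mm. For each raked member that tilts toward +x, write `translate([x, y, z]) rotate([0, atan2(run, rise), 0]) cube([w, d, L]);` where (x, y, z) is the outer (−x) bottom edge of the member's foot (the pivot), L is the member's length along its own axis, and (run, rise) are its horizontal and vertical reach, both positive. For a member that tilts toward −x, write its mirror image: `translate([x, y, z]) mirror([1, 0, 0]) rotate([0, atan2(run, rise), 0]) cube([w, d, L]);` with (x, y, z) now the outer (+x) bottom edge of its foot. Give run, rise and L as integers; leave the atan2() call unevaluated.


translate([264, 0, 770]) cube([80, 1161, 85]);
translate([0, 109, 0]) rotate([0, atan2(264, 770), 0]) cube([31, 43, 814]);
translate([608, 109, 0]) mirror([1, 0, 0]) rotate([0, atan2(264, 770), 0]) cube([31, 43, 814]);
translate([0, 1009, 0]) rotate([0, atan2(264, 770), 0]) cube([31, 43, 814]);
translate([608, 1009, 0]) mirror([1, 0, 0]) rotate([0, atan2(264, 770), 0]) cube([31, 43, 814]);


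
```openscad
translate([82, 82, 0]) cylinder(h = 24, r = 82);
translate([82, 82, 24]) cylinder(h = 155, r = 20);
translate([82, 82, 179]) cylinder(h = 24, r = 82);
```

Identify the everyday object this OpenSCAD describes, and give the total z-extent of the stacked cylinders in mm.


A spool. The overall height is 203 mm.

Three coaxial cylinders, large–small–large — a spool. Two 24 mm flanges and a 155 mm core give 24 + 155 + 24 = 203 mm.


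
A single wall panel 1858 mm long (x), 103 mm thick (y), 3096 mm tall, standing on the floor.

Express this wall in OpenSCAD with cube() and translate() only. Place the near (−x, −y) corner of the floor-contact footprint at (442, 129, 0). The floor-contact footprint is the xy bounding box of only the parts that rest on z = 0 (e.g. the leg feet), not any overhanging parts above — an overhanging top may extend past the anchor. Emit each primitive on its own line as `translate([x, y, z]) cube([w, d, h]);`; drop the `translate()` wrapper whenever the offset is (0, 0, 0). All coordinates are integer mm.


translate([442, 129, 0]) cube([1858, 103, 3096]);


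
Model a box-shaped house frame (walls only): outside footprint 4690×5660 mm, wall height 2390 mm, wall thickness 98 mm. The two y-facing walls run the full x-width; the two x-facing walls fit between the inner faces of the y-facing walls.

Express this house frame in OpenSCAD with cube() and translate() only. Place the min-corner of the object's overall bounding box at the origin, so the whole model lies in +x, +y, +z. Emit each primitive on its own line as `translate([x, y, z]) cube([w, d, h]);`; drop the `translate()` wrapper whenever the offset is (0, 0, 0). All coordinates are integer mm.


cube([4690, 98, 2390]);
translate([0, 5562, 0]) cube([4690, 98, 2390]);
translate([0, 98, 0]) cube([98, 5464, 2390]);
translate([4592, 98, 0]) cube([98, 5464, 2390]);


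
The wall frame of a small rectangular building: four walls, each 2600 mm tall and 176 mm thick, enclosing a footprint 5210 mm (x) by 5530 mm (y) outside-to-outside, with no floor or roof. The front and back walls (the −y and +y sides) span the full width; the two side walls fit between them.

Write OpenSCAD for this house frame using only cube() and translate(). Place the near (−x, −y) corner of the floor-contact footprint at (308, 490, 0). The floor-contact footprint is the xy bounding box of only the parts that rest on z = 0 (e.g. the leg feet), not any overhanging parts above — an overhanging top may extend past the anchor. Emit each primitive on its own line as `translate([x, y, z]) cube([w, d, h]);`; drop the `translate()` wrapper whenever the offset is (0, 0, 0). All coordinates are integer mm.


translate([308, 490, 0]) cube([5210, 176, 2600]);
translate([308, 5844, 0]) cube([5210, 176, 2600]);
translate([308, 666, 0]) cube([176, 5178, 2600]);
translate([5342, 666, 0]) cube([176, 5178, 2600]);


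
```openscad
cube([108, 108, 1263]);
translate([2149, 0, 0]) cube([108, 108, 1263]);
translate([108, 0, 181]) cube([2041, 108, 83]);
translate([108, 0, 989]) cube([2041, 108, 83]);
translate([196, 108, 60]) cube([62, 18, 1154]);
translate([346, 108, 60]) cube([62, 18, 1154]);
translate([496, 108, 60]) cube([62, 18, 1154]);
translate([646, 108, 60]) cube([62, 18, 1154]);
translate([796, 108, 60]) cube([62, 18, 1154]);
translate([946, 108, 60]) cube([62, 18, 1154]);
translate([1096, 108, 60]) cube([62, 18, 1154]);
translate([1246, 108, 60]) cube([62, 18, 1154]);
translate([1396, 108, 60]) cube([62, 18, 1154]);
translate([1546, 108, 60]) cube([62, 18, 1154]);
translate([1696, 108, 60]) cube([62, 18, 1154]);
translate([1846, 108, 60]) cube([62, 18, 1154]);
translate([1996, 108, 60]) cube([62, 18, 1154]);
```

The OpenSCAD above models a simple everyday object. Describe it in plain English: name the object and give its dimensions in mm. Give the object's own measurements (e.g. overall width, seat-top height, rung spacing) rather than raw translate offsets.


A fence section. Two 108×108 mm posts, 1263 mm tall, stand on the floor with a clear span of 2041 mm between their inner faces. Two horizontal rails of 108×83 mm section span the gap between the posts with their undersides at z = 181 mm and z = 989 mm, flush with the posts' −y face. 13 pickets, each 62 mm wide, 18 mm thick and 1154 mm tall, are fixed to the +y face of the rails with their bottoms at z = 60 mm, spaced across the span with a 88 mm gap after the −x post and between neighbouring pickets, with 91 mm left before the +x post.


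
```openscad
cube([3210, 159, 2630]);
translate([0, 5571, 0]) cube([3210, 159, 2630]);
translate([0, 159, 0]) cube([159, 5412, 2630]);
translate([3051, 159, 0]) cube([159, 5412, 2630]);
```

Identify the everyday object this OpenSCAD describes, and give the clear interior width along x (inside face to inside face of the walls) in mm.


A house (or room) frame. The interior width is 2892 mm.

Four 2630 mm walls enclosing a rectangle with no floor or roof — a room or house frame. Outside width is 3210 mm and wall thickness is 159 mm, so the interior width is 3210 − 2 × 159 = 2892 mm.


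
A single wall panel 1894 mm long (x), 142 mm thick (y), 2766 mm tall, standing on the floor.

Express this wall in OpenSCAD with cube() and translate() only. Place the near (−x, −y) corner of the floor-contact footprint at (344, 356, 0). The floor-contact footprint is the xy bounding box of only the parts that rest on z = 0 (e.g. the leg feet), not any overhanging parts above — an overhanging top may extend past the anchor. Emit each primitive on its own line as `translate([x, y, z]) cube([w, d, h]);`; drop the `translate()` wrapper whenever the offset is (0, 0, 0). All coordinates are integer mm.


translate([344, 356, 0]) cube([1894, 142, 2766]);


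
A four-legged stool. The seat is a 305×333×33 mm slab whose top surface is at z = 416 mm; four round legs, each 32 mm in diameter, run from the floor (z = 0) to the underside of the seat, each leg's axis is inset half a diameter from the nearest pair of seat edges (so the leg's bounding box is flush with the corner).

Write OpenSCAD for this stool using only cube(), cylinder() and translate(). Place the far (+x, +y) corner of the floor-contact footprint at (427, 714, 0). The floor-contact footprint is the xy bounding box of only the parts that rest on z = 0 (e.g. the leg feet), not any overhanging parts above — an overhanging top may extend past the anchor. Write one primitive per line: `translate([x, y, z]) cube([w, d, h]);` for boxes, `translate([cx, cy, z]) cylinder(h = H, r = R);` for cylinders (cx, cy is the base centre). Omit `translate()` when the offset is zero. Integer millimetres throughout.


translate([122, 381, 383]) cube([305, 333, 33]);
translate([138, 397, 0]) cylinder(h = 383, r = 16);
translate([411, 397, 0]) cylinder(h = 383, r = 16);
translate([138, 698, 0]) cylinder(h = 383, r = 16);
translate([411, 698, 0]) cylinder(h = 383, r = 16);


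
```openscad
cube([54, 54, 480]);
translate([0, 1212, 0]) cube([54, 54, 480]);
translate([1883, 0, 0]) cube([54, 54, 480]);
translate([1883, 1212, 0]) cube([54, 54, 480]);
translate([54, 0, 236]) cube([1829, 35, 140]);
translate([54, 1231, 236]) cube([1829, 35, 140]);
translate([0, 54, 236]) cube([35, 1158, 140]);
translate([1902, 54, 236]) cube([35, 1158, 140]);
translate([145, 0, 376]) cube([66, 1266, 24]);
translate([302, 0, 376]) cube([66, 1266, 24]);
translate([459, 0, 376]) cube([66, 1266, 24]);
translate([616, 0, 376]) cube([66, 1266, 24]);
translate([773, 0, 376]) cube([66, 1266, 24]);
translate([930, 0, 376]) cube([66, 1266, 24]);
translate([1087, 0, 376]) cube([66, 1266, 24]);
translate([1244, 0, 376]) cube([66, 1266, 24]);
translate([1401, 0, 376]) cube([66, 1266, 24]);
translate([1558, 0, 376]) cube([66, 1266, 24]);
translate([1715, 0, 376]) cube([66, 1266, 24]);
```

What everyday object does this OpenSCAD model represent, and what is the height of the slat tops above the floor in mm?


A bed frame. The slat-top height is 400 mm.

Four posts, four rails, and a row of slats — a bed frame. Slats sit on the rails at z = 236 + 140 = 376; with slat thickness 24, the top is 400 mm.


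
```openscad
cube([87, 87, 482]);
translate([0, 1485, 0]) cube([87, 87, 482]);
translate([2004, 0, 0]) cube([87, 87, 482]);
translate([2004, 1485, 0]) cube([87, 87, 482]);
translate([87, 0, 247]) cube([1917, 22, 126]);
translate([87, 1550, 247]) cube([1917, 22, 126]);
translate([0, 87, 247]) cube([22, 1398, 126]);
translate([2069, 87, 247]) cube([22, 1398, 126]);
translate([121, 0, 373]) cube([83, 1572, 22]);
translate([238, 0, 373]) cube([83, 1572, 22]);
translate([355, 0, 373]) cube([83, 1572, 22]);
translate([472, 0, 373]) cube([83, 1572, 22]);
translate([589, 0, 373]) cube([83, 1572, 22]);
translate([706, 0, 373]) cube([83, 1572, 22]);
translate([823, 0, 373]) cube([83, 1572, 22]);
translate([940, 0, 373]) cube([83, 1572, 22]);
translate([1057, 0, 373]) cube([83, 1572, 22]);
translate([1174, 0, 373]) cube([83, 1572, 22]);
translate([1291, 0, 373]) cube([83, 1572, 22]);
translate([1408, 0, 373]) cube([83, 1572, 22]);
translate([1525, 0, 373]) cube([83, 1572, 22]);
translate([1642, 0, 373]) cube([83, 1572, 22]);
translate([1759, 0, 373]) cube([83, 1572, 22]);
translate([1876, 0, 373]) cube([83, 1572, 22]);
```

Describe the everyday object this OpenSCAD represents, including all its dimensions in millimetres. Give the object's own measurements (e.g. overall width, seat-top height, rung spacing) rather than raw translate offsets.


A bed frame 2091 mm long (x) by 1572 mm wide (y). Four 87×87 mm corner posts, 482 mm tall, at the corners of the footprint. Four rails of 22 mm thickness and 126 mm height run between adjacent posts with their undersides at z = 247 mm, their outer faces flush with the outside of the frame (the two x-running rails run between the posts' inner faces; the two y-running rails run between the posts' inner faces). 16 slats, each 83 mm wide (x) and 22 mm thick, lie across the top of the two x-running rails, running the full 1572 mm width of the frame in y; along x they sit between the end posts with a 34 mm gap after the −x posts and between neighbouring slats, leaving 45 mm before the +x posts.


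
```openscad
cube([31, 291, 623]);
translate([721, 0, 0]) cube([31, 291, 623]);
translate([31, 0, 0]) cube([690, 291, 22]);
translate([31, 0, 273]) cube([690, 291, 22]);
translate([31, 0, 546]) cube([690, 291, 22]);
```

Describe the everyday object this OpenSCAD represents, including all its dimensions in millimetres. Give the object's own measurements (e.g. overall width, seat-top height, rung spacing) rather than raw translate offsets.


An open bookshelf. Two side panels, each 31 mm thick, 291 mm deep and 623 mm tall, stand 752 mm apart (outside-to-outside). Between them sit 3 shelves, each 22 mm thick and 291 mm deep, spanning the full gap between the sides. The bottom shelf rests on the floor (its underside at z = 0) and the clear gap between one shelf's top and the next shelf's underside is 251 mm.


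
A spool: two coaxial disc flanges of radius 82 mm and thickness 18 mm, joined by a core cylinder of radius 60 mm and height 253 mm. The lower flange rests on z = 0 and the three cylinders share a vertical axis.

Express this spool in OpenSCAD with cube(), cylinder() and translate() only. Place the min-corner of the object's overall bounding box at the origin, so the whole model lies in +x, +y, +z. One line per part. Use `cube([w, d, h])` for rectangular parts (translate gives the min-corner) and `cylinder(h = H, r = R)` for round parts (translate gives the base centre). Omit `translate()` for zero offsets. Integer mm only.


translate([82, 82, 0]) cylinder(h = 18, r = 82);
translate([82, 82, 18]) cylinder(h = 253, r = 60);
translate([82, 82, 271]) cylinder(h = 18, r = 82);


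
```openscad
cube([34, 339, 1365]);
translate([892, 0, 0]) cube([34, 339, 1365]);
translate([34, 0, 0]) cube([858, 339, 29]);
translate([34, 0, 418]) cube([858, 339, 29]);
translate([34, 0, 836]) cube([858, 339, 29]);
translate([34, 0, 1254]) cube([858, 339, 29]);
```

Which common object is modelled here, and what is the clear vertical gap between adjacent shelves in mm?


A bookshelf. The clear shelf gap is 389 mm.

Two tall side panels with 4 horizontal boards between them — a bookshelf. The first two shelf undersides are at z = 0 and z = 418; with shelf thickness 29, the clear gap is 418 − 0 − 29 = 389 mm.


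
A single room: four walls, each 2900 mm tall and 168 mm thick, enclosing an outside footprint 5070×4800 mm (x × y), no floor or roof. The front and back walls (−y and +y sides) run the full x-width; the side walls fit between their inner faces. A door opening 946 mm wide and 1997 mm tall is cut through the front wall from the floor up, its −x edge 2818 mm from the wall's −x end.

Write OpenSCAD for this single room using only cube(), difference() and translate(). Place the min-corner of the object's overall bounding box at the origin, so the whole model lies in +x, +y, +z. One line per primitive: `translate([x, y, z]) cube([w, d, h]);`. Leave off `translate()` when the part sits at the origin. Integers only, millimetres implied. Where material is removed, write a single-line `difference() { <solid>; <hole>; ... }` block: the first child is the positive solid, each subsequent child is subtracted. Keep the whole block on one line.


difference() { cube([5070, 168, 2900]); translate([2818, 0, 0]) cube([946, 168, 1997]); }
translate([0, 4632, 0]) cube([5070, 168, 2900]);
translate([0, 168, 0]) cube([168, 4464, 2900]);
translate([4902, 168, 0]) cube([168, 4464, 2900]);


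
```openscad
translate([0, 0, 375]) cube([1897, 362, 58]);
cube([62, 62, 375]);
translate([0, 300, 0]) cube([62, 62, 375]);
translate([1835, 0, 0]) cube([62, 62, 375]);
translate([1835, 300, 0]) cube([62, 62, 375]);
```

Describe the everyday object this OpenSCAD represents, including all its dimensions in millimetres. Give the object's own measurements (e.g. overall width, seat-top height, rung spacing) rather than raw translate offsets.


A bench: a 1897×362 mm seat slab, 58 mm thick, top at z = 433 mm, on four 62×62 mm square legs flush with the seat corners and standing on z = 0.


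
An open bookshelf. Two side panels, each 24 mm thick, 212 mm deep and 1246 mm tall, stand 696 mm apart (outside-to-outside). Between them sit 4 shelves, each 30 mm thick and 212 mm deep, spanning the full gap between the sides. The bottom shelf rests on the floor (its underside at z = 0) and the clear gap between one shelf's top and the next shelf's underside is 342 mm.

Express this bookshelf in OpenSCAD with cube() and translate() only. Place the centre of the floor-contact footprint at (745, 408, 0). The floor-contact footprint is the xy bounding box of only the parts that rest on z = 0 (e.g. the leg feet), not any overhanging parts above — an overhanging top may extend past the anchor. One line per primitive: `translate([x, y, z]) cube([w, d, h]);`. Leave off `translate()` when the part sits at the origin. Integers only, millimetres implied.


translate([397, 302, 0]) cube([24, 212, 1246]);
translate([1069, 302, 0]) cube([24, 212, 1246]);
translate([421, 302, 0]) cube([648, 212, 30]);
translate([421, 302, 372]) cube([648, 212, 30]);
translate([421, 302, 744]) cube([648, 212, 30]);
translate([421, 302, 1116]) cube([648, 212, 30]);


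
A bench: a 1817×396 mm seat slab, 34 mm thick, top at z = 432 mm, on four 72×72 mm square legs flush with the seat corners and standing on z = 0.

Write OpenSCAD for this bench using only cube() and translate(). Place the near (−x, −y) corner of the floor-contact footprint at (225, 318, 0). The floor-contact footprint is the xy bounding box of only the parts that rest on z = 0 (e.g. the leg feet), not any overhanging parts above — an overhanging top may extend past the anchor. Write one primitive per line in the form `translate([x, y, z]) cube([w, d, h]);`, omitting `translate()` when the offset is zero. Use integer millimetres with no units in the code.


translate([225, 318, 398]) cube([1817, 396, 34]);
translate([225, 318, 0]) cube([72, 72, 398]);
translate([225, 642, 0]) cube([72, 72, 398]);
translate([1970, 318, 0]) cube([72, 72, 398]);
translate([1970, 642, 0]) cube([72, 72, 398]);
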